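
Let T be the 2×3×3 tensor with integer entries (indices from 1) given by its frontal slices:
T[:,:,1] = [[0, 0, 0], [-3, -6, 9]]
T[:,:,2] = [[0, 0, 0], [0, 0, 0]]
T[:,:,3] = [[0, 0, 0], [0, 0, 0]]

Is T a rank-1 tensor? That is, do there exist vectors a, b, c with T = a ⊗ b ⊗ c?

If T = a ⊗ b ⊗ c then every fibre of T is a multiple of the corresponding factor, so read the factors off the fibres through the nonzero entry T[2,1,1] = -3.
The mode-1 fibre T[:,1,1] = [0, -3] gives a = [0, 1] (primitive direction); the mode-2 fibre T[2,:,1] = [-3, -6, 9] gives b = [1, 2, -3]; then c[k] = T[2,1,k] / (a[2]·b[1]) = [-3, 0, 0] / 1 = [-3, 0, 0].
Expanding [0, 1] ⊗ [1, 2, -3] ⊗ [-3, 0, 0] reproduces all 18 entries of T, so T = [0, 1] ⊗ [1, 2, -3] ⊗ [-3, 0, 0] and rank(T) ≤ 1.
Equivalently every frontal slice T[:,:,k] is c[k] times the rank-1 matrix [0, 1] ⊗ [1, 2, -3]. So T has rank 1 (it is nonzero).

Yes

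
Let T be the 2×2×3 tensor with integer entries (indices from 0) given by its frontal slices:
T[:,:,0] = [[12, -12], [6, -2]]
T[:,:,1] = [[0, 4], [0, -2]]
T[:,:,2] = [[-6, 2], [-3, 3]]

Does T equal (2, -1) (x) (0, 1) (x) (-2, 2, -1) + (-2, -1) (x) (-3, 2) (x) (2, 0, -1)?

Reconstruct entrywise from the claimed factors. For example, T[0,1,1] = 4 and Σₗ aₗ[0]bₗ[1]cₗ[1] = (2)·(1)·(2) + (-2)·(2)·(0) = 4; checking all 12 entries, every one matches. The claim holds.

Yes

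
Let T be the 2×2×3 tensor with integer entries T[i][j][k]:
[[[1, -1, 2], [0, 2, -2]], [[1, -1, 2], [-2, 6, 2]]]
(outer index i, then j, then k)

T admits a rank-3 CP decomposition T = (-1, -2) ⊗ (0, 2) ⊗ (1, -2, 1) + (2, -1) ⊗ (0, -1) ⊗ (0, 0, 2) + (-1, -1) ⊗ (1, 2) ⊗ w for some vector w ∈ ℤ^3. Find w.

Subtract the known terms from T to get the rank-1 residual R = (-1, -1) ⊗ (1, 2) ⊗ w, so R[i,j,k] = a[i]·b[j]·w[k]. Pick indices with nonzero a[0]·b[0] = (-1)·(1) = -1. Only the fibre through (0,0,·) is needed: R[0,0,:] = T[0,0,:] − Σₗ aₗ[0]bₗ[0]cₗ = [1, -1, 2] − (-1)·(0)·(1, -2, 1) − (2)·(0)·(0, 0, 2) = [1, -1, 2]. Then w[k] = R[0,0,k] / -1 for each k, giving w = [1, -1, 2] / -1 = (-1, 1, -2).

w = (-1, 1, -2)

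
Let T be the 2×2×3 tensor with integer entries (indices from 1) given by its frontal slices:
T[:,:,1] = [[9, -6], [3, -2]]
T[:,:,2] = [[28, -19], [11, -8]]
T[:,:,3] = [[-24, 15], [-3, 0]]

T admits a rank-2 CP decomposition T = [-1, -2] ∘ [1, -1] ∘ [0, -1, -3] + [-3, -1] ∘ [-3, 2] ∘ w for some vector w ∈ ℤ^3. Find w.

w = [1, 3, -3]

Subtract the known terms from T to get the rank-1 residual R = [-3, -1] ∘ [-3, 2] ∘ w, so R[i,j,k] = a[i]·b[j]·w[k]. Pick indices with nonzero a[1]·b[1] = (-3)·(-3) = 9. Only the fibre through (1,1,·) is needed: R[1,1,:] = T[1,1,:] − Σₗ aₗ[1]bₗ[1]cₗ = [9, 28, -24] − (-1)·(1)·[0, -1, -3] = [9, 27, -27]. Then w[k] = R[1,1,k] / 9 for each k, giving w = [9, 27, -27] / 9 = [1, 3, -3].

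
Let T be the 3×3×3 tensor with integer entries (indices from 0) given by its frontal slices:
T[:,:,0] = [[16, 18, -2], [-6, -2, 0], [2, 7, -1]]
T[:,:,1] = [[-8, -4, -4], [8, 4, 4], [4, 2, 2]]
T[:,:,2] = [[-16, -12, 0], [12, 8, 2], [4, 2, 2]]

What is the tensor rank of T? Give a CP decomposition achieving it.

Lower bound: the mode-2 unfolding of T (rows indexed by j, columns by (i,k) = (0,0), (0,1), (0,2), (1,0), (1,1), (1,2), (2,0), (2,1), (2,2)) is [[16, -8, -16, -6, 8, 12, 2, 4, 4], [18, -4, -12, -2, 4, 8, 7, 2, 2], [-2, -4, 0, 0, 4, 2, -1, 2, 2]].
There the 3×3 minor on rows j ∈ {0, 1, 2}, columns (i,k) ∈ {(0,0), (0,1), (0,2)} is det [[16, -8, -16], [18, -4, -12], [-2, -4, 0]] = 320 ≠ 0, so this unfolding has rank ≥ 3; CP rank is at least every unfolding rank, so rank(T) ≥ 3. (Unfolding ranks only ever bound the CP rank from below — rank(T) can be strictly larger than all of them — so the matching upper bound has to come from an explicit 3-term decomposition.)
Upper bound: T is a sum of 3 rank-1 terms, T = (2, -2, -1) ⊗ (2, 1, 1) ⊗ (1, -2, -2) + (2, -1, 0) ⊗ (2, 2, -1) ⊗ (2, 0, -2) + (2, 1, 2) ⊗ (1, 2, 0) ⊗ (2, 0, 0) (written with every a and b primitive with positive leading entry and the scale carried by c; CP decompositions are not unique, and this one is verified by expanding entrywise), so rank(T) ≤ 3.
These bounds meet, so rank(T) = 3.

rank(T) = 3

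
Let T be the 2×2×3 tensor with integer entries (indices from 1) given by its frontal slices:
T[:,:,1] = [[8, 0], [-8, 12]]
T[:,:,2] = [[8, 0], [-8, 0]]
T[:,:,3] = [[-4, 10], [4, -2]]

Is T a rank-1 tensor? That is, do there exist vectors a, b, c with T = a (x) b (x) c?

No

The mode-3 unfolding of T (rows indexed by k, columns by (i,j) = (1,1), (1,2), (2,1), (2,2)) is [[8, 0, -8, 12], [8, 0, -8, 0], [-4, 10, 4, -2]].
There the 3×3 minor on rows k ∈ {1, 2, 3}, columns (i,j) ∈ {(1,1), (1,2), (2,2)} is det [[8, 0, 12], [8, 0, 0], [-4, 10, -2]] = 960 ≠ 0, so this unfolding has rank ≥ 3; CP rank is at least every unfolding rank, so rank(T) ≥ 3.
In particular rank(T) ≥ 3 > 1, so T is not rank-1.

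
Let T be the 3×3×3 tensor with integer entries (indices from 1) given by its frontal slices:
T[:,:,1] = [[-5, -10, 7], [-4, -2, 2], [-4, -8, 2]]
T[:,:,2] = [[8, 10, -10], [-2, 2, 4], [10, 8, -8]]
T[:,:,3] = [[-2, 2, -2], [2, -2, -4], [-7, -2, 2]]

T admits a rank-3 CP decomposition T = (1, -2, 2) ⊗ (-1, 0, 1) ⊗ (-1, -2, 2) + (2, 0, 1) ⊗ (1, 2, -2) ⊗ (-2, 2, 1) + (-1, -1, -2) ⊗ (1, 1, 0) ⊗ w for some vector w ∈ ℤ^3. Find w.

Subtract the known terms from T to get the rank-1 residual R = (-1, -1, -2) ⊗ (1, 1, 0) ⊗ w, so R[i,j,k] = a[i]·b[j]·w[k]. Pick indices with nonzero a[1]·b[1] = (-1)·(1) = -1. Only the fibre through (1,1,·) is needed: R[1,1,:] = T[1,1,:] − Σₗ aₗ[1]bₗ[1]cₗ = [-5, 8, -2] − (1)·(-1)·(-1, -2, 2) − (2)·(1)·(-2, 2, 1) = [-2, 2, -2]. Then w[k] = R[1,1,k] / -1 for each k, giving w = [-2, 2, -2] / -1 = (2, -2, 2).

w = (2, -2, 2)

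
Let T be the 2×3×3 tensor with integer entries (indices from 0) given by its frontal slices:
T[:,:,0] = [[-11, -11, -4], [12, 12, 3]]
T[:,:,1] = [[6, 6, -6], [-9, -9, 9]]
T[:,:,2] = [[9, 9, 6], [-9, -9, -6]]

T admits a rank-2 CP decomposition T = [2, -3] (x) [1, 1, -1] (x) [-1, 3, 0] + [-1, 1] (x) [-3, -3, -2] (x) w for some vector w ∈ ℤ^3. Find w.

Subtract the known terms from T to get the rank-1 residual R = [-1, 1] (x) [-3, -3, -2] (x) w, so R[i,j,k] = a[i]·b[j]·w[k]. Pick indices with nonzero a[0]·b[0] = (-1)·(-3) = 3. Only the fibre through (0,0,·) is needed: R[0,0,:] = T[0,0,:] − Σₗ aₗ[0]bₗ[0]cₗ = [-11, 6, 9] − (2)·(1)·[-1, 3, 0] = [-9, 0, 9]. Then w[k] = R[0,0,k] / 3 for each k, giving w = [-9, 0, 9] / 3 = [-3, 0, 3].

w = [-3, 0, 3]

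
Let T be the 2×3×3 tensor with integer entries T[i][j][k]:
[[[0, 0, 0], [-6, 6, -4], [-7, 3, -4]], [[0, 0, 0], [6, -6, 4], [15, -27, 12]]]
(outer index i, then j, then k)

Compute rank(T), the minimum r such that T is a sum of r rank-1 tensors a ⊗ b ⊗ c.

2

Lower bound: the mode-3 unfolding of T (rows indexed by k, columns by (i,j) = (0,0), (0,1), (0,2), (1,0), (1,1), (1,2)) is [[0, -6, -7, 0, 6, 15], [0, 6, 3, 0, -6, -27], [0, -4, -4, 0, 4, 12]].
There the 2×2 minor on rows k ∈ {0, 1}, columns (i,j) ∈ {(0,1), (0,2)} is det [[-6, -7], [6, 3]] = 24 ≠ 0, so this unfolding has rank ≥ 2; CP rank is at least every unfolding rank, so rank(T) ≥ 2. (Unfolding ranks only ever bound the CP rank from below — rank(T) can be strictly larger than all of them — so the matching upper bound has to come from an explicit 2-term decomposition.)
Upper bound — finding two terms. Write S_k = T[:,:,k] for the frontal slices: S₀ = [[0, -6, -7], [0, 6, 15]], S₁ = [[0, 6, 3], [0, -6, -27]], S₂ = [[0, -4, -4], [0, 4, 12]].
If T = a₁ ⊗ b₁ ⊗ c₁ + a₂ ⊗ b₂ ⊗ c₂ then each S_k = c₁[k]·a₁b₁ᵀ + c₂[k]·a₂b₂ᵀ. S₀ and S₁ are linearly independent, so a₁b₁ᵀ and a₂b₂ᵀ must span the same plane of matrices: they are the rank-1 matrices of the form x·S₀ + y·S₁.
The 2×2 minor of x·S₀ + y·S₁ on rows {0,1}, columns {1,2} is −48·x² + 192·xy − 144·y² = (-48)·(x − 3·y)(x − y), vanishing at (x:y) = (3:1) and (1:1).
M₁ = 3·S₀ + S₁ = [[0, -12, -18], [0, 12, 18]] = (-6)·[1, -1][0, 2, 3]ᵀ and M₂ = S₀ + S₁ = [[0, 0, -4], [0, 0, -12]] = (-4)·[1, 3][0, 0, 1]ᵀ, so take a₁ = [1, -1], b₁ = [0, 2, 3], a₂ = [1, 3], b₂ = [0, 0, 1].
Each slice is an integer combination of E₁ = a₁b₁ᵀ and E₂ = a₂b₂ᵀ: S₀ = −3·E₁ + 2·E₂, S₁ = 3·E₁ − 6·E₂, S₂ = −2·E₁ + 2·E₂; reading off coefficients, c₁ = [-3, 3, -2] and c₂ = [2, -6, 2].
Hence T = [1, -1] ⊗ [0, 2, 3] ⊗ [-3, 3, -2] + [1, 3] ⊗ [0, 0, 1] ⊗ [2, -6, 2], so rank(T) ≤ 2.
These bounds meet, so rank(T) = 2.
Check entry T[0,1,0] = -6: (1)·(2)·(-3) + (1)·(0)·(2) = -6.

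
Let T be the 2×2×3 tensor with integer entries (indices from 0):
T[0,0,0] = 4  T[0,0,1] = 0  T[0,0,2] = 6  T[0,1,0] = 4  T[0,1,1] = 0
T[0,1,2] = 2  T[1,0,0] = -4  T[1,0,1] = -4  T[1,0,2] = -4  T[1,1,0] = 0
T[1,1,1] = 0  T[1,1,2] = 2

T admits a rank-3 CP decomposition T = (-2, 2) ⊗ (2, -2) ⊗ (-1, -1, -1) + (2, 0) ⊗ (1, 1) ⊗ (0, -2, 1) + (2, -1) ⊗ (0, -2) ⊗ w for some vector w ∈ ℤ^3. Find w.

Subtract the known terms from T to get the rank-1 residual R = (2, -1) ⊗ (0, -2) ⊗ w, so R[i,j,k] = a[i]·b[j]·w[k]. Pick indices with nonzero a[0]·b[1] = (2)·(-2) = -4. Only the fibre through (0,1,·) is needed: R[0,1,:] = T[0,1,:] − Σₗ aₗ[0]bₗ[1]cₗ = [4, 0, 2] − (-2)·(-2)·(-1, -1, -1) − (2)·(1)·(0, -2, 1) = [8, 8, 4]. Then w[k] = R[0,1,k] / -4 for each k, giving w = [8, 8, 4] / -4 = (-2, -2, -1).

w = (-2, -2, -1)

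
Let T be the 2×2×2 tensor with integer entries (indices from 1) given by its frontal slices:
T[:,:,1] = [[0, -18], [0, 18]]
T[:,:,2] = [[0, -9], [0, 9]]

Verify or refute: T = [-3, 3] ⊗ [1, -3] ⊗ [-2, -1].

No

Reconstruct entry (1,1,1) from the claimed factors: Σₗ aₗ[1]bₗ[1]cₗ[1] = (-3)·(1)·(-2) = 6, but T[1,1,1] = 0. The claim is false.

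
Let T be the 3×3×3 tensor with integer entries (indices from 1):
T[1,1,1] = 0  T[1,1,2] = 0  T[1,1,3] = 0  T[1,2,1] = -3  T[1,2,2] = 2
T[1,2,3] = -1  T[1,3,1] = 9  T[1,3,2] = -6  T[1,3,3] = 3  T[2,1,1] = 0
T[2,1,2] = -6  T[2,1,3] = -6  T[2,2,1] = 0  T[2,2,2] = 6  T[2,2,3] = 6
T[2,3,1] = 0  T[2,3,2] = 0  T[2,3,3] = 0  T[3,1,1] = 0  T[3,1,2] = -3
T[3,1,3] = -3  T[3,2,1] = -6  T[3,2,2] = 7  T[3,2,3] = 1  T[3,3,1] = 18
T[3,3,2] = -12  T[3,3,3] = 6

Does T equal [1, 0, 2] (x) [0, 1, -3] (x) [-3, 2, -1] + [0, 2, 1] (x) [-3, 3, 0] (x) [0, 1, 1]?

Reconstruct entrywise from the claimed factors. For example, T[1,1,1] = 0 and Σₗ aₗ[1]bₗ[1]cₗ[1] = (1)·(0)·(-3) + (0)·(-3)·(0) = 0; checking all 27 entries, every one matches. The claim holds.

Yes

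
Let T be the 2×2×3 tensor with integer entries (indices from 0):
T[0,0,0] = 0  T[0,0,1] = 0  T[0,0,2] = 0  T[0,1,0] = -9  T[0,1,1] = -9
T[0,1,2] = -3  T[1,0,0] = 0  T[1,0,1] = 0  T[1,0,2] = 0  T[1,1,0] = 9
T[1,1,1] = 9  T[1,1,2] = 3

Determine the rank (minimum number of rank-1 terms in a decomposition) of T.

1

Lower bound: T ≠ 0 (e.g. T[0,1,0] = -9), so rank(T) ≥ 1.
Upper bound: if T = a ∘ b ∘ c then every fibre of T is a multiple of the corresponding factor, so read the factors off the fibres through the nonzero entry T[0,1,0] = -9.
The mode-1 fibre T[:,1,0] = [-9, 9] gives a = [1, -1] (primitive direction); the mode-2 fibre T[0,:,0] = [0, -9] gives b = [0, 1]; then c[k] = T[0,1,k] / (a[0]·b[1]) = [-9, -9, -3] / 1 = [-9, -9, -3].
Expanding [1, -1] ∘ [0, 1] ∘ [-9, -9, -3] reproduces all 12 entries of T, so T = [1, -1] ∘ [0, 1] ∘ [-9, -9, -3] and rank(T) ≤ 1.
These bounds meet, so rank(T) = 1.
Check entry T[1,0,1] = 0: (-1)·(0)·(-9) = 0.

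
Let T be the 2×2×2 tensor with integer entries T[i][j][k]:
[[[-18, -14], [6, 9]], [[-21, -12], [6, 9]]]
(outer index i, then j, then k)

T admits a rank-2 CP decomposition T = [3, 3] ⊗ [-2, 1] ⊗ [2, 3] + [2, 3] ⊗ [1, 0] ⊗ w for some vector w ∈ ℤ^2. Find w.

Subtract the known terms from T to get the rank-1 residual R = [2, 3] ⊗ [1, 0] ⊗ w, so R[i,j,k] = a[i]·b[j]·w[k]. Pick indices with nonzero a[0]·b[0] = (2)·(1) = 2. Only the fibre through (0,0,·) is needed: R[0,0,:] = T[0,0,:] − Σₗ aₗ[0]bₗ[0]cₗ = [-18, -14] − (3)·(-2)·[2, 3] = [-6, 4]. Then w[k] = R[0,0,k] / 2 for each k, giving w = [-6, 4] / 2 = [-3, 2].

w = [-3, 2]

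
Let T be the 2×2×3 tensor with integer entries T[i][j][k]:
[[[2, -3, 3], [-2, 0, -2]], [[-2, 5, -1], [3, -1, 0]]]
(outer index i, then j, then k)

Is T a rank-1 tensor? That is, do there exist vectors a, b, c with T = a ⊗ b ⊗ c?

The mode-3 unfolding of T (rows indexed by k, columns by (i,j) = (0,0), (0,1), (1,0), (1,1)) is [[2, -2, -2, 3], [-3, 0, 5, -1], [3, -2, -1, 0]].
There the 3×3 minor on rows k ∈ {0, 1, 2}, columns (i,j) ∈ {(0,0), (0,1), (1,0)} is det [[2, -2, -2], [-3, 0, 5], [3, -2, -1]] = -16 ≠ 0, so this unfolding has rank ≥ 3; CP rank is at least every unfolding rank, so rank(T) ≥ 3.
In particular rank(T) ≥ 3 > 1, so T is not rank-1.

No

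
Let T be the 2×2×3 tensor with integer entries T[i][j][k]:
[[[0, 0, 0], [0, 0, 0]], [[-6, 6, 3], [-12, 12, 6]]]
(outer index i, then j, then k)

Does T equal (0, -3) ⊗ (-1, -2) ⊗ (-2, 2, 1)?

Reconstruct entrywise from the claimed factors. For example, T[1,1,1] = 12 and Σₗ aₗ[1]bₗ[1]cₗ[1] = (-3)·(-2)·(2) = 12; checking all 12 entries, every one matches. The claim holds.

Yes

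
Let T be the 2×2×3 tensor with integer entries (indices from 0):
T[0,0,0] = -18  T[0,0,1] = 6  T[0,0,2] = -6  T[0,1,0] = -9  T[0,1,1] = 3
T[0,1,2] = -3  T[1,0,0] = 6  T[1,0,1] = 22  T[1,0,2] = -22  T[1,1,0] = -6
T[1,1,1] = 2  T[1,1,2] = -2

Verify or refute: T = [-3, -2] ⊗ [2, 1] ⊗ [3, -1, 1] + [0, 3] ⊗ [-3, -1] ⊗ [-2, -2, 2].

No

Reconstruct entry (1,1,0) from the claimed factors: Σₗ aₗ[1]bₗ[1]cₗ[0] = (-2)·(1)·(3) + (3)·(-1)·(-2) = 0, but T[1,1,0] = -6. The claim is false.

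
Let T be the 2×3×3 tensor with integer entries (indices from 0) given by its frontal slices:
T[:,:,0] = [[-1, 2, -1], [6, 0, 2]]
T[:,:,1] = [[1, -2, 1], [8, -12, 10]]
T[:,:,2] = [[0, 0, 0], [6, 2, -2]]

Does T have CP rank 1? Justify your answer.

No

The mode-2 unfolding of T (rows indexed by j, columns by (i,k) = (0,0), (0,1), (0,2), (1,0), (1,1), (1,2)) is [[-1, 1, 0, 6, 8, 6], [2, -2, 0, 0, -12, 2], [-1, 1, 0, 2, 10, -2]].
There the 3×3 minor on rows j ∈ {0, 1, 2}, columns (i,k) ∈ {(0,0), (1,0), (1,1)} is det [[-1, 6, 8], [2, 0, -12], [-1, 2, 10]] = -40 ≠ 0, so this unfolding has rank ≥ 3; CP rank is at least every unfolding rank, so rank(T) ≥ 3.
In particular rank(T) ≥ 3 > 1, so T is not rank-1.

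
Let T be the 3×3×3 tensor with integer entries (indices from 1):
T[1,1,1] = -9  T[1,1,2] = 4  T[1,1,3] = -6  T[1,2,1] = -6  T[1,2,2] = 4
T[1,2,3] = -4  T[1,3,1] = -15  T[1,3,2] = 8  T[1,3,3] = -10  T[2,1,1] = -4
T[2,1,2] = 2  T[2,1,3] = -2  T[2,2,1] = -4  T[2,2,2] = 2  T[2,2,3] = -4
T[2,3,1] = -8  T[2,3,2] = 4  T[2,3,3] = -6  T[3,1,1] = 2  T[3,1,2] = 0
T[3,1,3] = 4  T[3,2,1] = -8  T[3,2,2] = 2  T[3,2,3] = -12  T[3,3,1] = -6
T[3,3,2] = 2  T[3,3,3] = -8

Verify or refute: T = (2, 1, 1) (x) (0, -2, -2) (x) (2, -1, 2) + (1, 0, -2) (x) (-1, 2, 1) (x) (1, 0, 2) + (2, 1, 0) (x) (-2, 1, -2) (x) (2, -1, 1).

Reconstruct entry (1,2,1) from the claimed factors: Σₗ aₗ[1]bₗ[2]cₗ[1] = (2)·(-2)·(2) + (1)·(2)·(1) + (2)·(1)·(2) = -2, but T[1,2,1] = -6. The claim is false.

No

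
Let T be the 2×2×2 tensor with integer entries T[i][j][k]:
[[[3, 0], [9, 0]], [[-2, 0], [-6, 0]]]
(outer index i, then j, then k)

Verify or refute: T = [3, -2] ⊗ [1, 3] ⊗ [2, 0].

Reconstruct entry (0,0,0) from the claimed factors: Σₗ aₗ[0]bₗ[0]cₗ[0] = (3)·(1)·(2) = 6, but T[0,0,0] = 3. The claim is false.

No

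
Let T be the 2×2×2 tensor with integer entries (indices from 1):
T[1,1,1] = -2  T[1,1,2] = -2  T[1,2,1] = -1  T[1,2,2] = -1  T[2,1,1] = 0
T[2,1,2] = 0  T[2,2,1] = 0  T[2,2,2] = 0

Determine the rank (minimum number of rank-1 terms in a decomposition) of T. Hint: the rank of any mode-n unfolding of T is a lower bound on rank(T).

1

Lower bound: T ≠ 0 (e.g. T[1,1,1] = -2), so rank(T) ≥ 1.
Upper bound: if T = a ⊗ b ⊗ c then every fibre of T is a multiple of the corresponding factor, so read the factors off the fibres through the nonzero entry T[1,1,1] = -2.
The mode-1 fibre T[:,1,1] = [-2, 0] gives a = (1, 0) (primitive direction); the mode-2 fibre T[1,:,1] = [-2, -1] gives b = (2, 1); then c[k] = T[1,1,k] / (a[1]·b[1]) = [-2, -2] / 2 = (-1, -1).
Expanding (1, 0) ⊗ (2, 1) ⊗ (-1, -1) reproduces all 8 entries of T, so T = (1, 0) ⊗ (2, 1) ⊗ (-1, -1) and rank(T) ≤ 1.
These bounds meet, so rank(T) = 1.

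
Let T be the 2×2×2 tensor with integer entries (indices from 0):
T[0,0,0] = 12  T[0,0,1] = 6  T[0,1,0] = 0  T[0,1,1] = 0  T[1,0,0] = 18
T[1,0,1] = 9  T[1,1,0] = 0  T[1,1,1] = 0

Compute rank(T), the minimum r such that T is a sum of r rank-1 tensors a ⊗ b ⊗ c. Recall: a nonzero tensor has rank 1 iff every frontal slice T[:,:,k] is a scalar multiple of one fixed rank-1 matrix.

1

Lower bound: T ≠ 0 (e.g. T[0,0,0] = 12), so rank(T) ≥ 1.
Upper bound: if T = a ⊗ b ⊗ c then every fibre of T is a multiple of the corresponding factor, so read the factors off the fibres through the nonzero entry T[0,0,0] = 12.
The mode-1 fibre T[:,0,0] = [12, 18] gives a = [2, 3] (primitive direction); the mode-2 fibre T[0,:,0] = [12, 0] gives b = [1, 0]; then c[k] = T[0,0,k] / (a[0]·b[0]) = [12, 6] / 2 = [6, 3].
Expanding [2, 3] ⊗ [1, 0] ⊗ [6, 3] reproduces all 8 entries of T, so T = [2, 3] ⊗ [1, 0] ⊗ [6, 3] and rank(T) ≤ 1.
These bounds meet, so rank(T) = 1.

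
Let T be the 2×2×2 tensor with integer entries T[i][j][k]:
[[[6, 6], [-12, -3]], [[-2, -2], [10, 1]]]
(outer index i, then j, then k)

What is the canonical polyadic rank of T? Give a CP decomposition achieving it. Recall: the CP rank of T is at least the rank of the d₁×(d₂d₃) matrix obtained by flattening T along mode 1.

rank(T) = 2

Lower bound: in the mode-1 unfolding of T (rows indexed by i, columns by (j,k)) the 2×2 minor on rows i ∈ {0, 1}, columns (j,k) ∈ {(0,0), (1,0)} is det [[6, -12], [-2, 10]] = 36 ≠ 0, so that unfolding has rank ≥ 2 and hence rank(T) ≥ 2 (CP rank is at least every unfolding rank, though it can be larger).
Upper bound: with S_k = T[:,:,k], the two rank-1 terms a₁b₁ᵀ, a₂b₂ᵀ are the rank-1 members of the pencil x·S₀ + y·S₁.
det(x·S₀ + y·S₁) is 36·x² + 36·xy = 36·(x + y)(x), vanishing at (x:y) = (1:-1) and (0:1).
M₁ = S₀ − S₁ = [[0, -9], [0, 9]] = (-9)·(1, -1)(0, 1)ᵀ and M₂ = S₁ = [[6, -3], [-2, 1]] = (3, -1)(2, -1)ᵀ, so take a₁ = (1, -1), b₁ = (0, 1), a₂ = (3, -1), b₂ = (2, -1).
Each slice is an integer combination of E₁ = a₁b₁ᵀ and E₂ = a₂b₂ᵀ: S₀ = −9·E₁ + E₂, S₁ = E₂; reading off coefficients, c₁ = (-9, 0) and c₂ = (1, 1).
Hence T = (1, -1) ⊗ (0, 1) ⊗ (-9, 0) + (3, -1) ⊗ (2, -1) ⊗ (1, 1), so rank(T) ≤ 2.
These bounds meet, so rank(T) = 2.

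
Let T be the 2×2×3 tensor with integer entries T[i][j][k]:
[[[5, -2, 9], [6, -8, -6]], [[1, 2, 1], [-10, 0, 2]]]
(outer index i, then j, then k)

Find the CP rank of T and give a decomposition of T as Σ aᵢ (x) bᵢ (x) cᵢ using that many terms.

rank(T) = 3

Lower bound: in the mode-3 unfolding of T (rows indexed by k, columns by (i,j)) the 3×3 minor on rows k ∈ {0, 1, 2}, columns (i,j) ∈ {(0,0), (0,1), (1,0)} is det [[5, 6, 1], [-2, -8, 2], [9, -6, 1]] = 224 ≠ 0, so that unfolding has rank ≥ 3 and hence rank(T) ≥ 3 (CP rank is at least every unfolding rank, though it can be larger).
Upper bound: T is a sum of 3 rank-1 terms, T = [1, -1] (x) [0, 1] (x) [8, -4, -4] + [1, 0] (x) [1, 0] (x) [4, -4, 8] + [1, 1] (x) [1, -2] (x) [1, 2, 1] (written with every a and b primitive with positive leading entry and the scale carried by c; CP decompositions are not unique, and this one is verified by expanding entrywise), so rank(T) ≤ 3.
These bounds meet, so rank(T) = 3.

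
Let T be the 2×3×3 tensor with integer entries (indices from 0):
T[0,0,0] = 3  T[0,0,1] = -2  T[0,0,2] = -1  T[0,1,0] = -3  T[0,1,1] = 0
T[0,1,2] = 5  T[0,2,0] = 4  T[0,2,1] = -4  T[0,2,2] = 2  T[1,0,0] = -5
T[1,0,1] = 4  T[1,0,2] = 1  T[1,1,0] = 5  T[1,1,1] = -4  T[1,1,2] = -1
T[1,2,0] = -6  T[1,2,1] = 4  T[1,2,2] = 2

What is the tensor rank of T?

3

Lower bound: the mode-3 unfolding of T (rows indexed by k, columns by (i,j) = (0,0), (0,1), (0,2), (1,0), (1,1), (1,2)) is [[3, -3, 4, -5, 5, -6], [-2, 0, -4, 4, -4, 4], [-1, 5, 2, 1, -1, 2]].
There the 3×3 minor on rows k ∈ {0, 1, 2}, columns (i,j) ∈ {(0,0), (0,1), (0,2)} is det [[3, -3, 4], [-2, 0, -4], [-1, 5, 2]] = -4 ≠ 0, so this unfolding has rank ≥ 3; CP rank is at least every unfolding rank, so rank(T) ≥ 3. (This is only a lower bound: in general the CP rank may exceed every unfolding rank, so we still need to exhibit 3 rank-1 terms summing to T.)
Upper bound: T is a sum of 3 rank-1 terms, T = (1, -2) (x) (1, -1, 1) (x) (2, -2, 0) + (1, -1) (x) (1, -1, 2) (x) (1, 0, -1) + (1, 0) (x) (0, 1, 1) (x) (0, -2, 4) (one valid choice — decompositions are not unique — normalised so each a, b is primitive with positive first nonzero entry; check it by expanding all entries), so rank(T) ≤ 3.
These bounds meet, so rank(T) = 3.
Check entry T[1,1,0] = 5: (-2)·(-1)·(2) + (-1)·(-1)·(1) + (0)·(1)·(0) = 5.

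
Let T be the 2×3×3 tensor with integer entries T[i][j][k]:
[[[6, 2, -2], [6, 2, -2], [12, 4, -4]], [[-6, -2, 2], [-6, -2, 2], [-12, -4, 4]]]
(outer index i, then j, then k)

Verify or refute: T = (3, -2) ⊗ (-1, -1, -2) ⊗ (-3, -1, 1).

Reconstruct entry (0,0,0) from the claimed factors: Σₗ aₗ[0]bₗ[0]cₗ[0] = (3)·(-1)·(-3) = 9, but T[0,0,0] = 6. The claim is false.

No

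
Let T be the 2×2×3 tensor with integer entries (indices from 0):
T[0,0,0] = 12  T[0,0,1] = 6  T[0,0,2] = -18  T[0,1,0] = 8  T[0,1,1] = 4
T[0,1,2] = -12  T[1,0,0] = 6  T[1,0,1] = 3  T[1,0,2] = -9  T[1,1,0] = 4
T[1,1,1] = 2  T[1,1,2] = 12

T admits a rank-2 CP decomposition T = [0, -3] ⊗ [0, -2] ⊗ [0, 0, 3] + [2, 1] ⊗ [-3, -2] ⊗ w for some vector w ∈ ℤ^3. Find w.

Subtract the known terms from T to get the rank-1 residual R = [2, 1] ⊗ [-3, -2] ⊗ w, so R[i,j,k] = a[i]·b[j]·w[k]. Pick indices with nonzero a[0]·b[0] = (2)·(-3) = -6. Only the fibre through (0,0,·) is needed: R[0,0,:] = T[0,0,:] − Σₗ aₗ[0]bₗ[0]cₗ = [12, 6, -18] − (0)·(0)·[0, 0, 3] = [12, 6, -18]. Then w[k] = R[0,0,k] / -6 for each k, giving w = [12, 6, -18] / -6 = [-2, -1, 3].

w = [-2, -1, 3]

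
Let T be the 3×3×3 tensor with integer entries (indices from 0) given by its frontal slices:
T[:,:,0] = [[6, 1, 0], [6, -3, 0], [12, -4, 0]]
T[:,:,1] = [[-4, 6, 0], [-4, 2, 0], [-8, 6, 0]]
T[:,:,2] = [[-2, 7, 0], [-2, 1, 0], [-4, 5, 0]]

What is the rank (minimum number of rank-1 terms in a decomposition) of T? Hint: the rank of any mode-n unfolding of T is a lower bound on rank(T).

2

Lower bound: the mode-3 unfolding of T (rows indexed by k, columns by (i,j) = (0,0), (0,1), (0,2), (1,0), (1,1), (1,2), (2,0), (2,1), (2,2)) is [[6, 1, 0, 6, -3, 0, 12, -4, 0], [-4, 6, 0, -4, 2, 0, -8, 6, 0], [-2, 7, 0, -2, 1, 0, -4, 5, 0]].
There the 2×2 minor on rows k ∈ {0, 1}, columns (i,j) ∈ {(0,0), (0,1)} is det [[6, 1], [-4, 6]] = 40 ≠ 0, so this unfolding has rank ≥ 2; CP rank is at least every unfolding rank, so rank(T) ≥ 2. (Flattening ranks never certify an upper bound on CP rank; for that we must actually write T with 2 rank-1 terms.)
Upper bound — finding two terms. Write S_k = T[:,:,k] for the frontal slices: S₀ = [[6, 1, 0], [6, -3, 0], [12, -4, 0]], S₁ = [[-4, 6, 0], [-4, 2, 0], [-8, 6, 0]], S₂ = [[-2, 7, 0], [-2, 1, 0], [-4, 5, 0]].
If T = a₁ ⊗ b₁ ⊗ c₁ + a₂ ⊗ b₂ ⊗ c₂ then each S_k = c₁[k]·a₁b₁ᵀ + c₂[k]·a₂b₂ᵀ. S₀ and S₁ are linearly independent, so a₁b₁ᵀ and a₂b₂ᵀ must span the same plane of matrices: they are the rank-1 matrices of the form x·S₀ + y·S₁.
The 2×2 minor of x·S₀ + y·S₁ on rows {0,1}, columns {0,1} is −24·x² − 8·xy + 16·y² = (-8)·(3·x − 2·y)(x + y), vanishing at (x:y) = (2:3) and (1:-1).
M₁ = 2·S₀ + 3·S₁ = [[0, 20, 0], [0, 0, 0], [0, 10, 0]] = 10·(2, 0, 1)(0, 1, 0)ᵀ and M₂ = S₀ − S₁ = [[10, -5, 0], [10, -5, 0], [20, -10, 0]] = 5·(1, 1, 2)(2, -1, 0)ᵀ, so take a₁ = (2, 0, 1), b₁ = (0, 1, 0), a₂ = (1, 1, 2), b₂ = (2, -1, 0).
Each slice is an integer combination of E₁ = a₁b₁ᵀ and E₂ = a₂b₂ᵀ: S₀ = 2·E₁ + 3·E₂, S₁ = 2·E₁ − 2·E₂, S₂ = 3·E₁ − E₂; reading off coefficients, c₁ = (2, 2, 3) and c₂ = (3, -2, -1).
Hence T = (2, 0, 1) ⊗ (0, 1, 0) ⊗ (2, 2, 3) + (1, 1, 2) ⊗ (2, -1, 0) ⊗ (3, -2, -1), so rank(T) ≤ 2.
These bounds meet, so rank(T) = 2.
Check entry T[2,0,1] = -8: (1)·(0)·(2) + (2)·(2)·(-2) = -8.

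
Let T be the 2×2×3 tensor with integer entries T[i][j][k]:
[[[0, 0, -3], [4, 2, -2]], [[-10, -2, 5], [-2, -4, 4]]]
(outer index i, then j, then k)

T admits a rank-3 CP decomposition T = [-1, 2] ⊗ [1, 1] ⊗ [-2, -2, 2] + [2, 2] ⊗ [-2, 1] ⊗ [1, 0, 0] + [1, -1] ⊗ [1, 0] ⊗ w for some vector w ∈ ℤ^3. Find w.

w = [2, -2, -1]

Subtract the known terms from T to get the rank-1 residual R = [1, -1] ⊗ [1, 0] ⊗ w, so R[i,j,k] = a[i]·b[j]·w[k]. Pick indices with nonzero a[0]·b[0] = (1)·(1) = 1. Only the fibre through (0,0,·) is needed: R[0,0,:] = T[0,0,:] − Σₗ aₗ[0]bₗ[0]cₗ = [0, 0, -3] − (-1)·(1)·[-2, -2, 2] − (2)·(-2)·[1, 0, 0] = [2, -2, -1]. Then w[k] = R[0,0,k] / 1 for each k, giving w = [2, -2, -1] / 1 = [2, -2, -1].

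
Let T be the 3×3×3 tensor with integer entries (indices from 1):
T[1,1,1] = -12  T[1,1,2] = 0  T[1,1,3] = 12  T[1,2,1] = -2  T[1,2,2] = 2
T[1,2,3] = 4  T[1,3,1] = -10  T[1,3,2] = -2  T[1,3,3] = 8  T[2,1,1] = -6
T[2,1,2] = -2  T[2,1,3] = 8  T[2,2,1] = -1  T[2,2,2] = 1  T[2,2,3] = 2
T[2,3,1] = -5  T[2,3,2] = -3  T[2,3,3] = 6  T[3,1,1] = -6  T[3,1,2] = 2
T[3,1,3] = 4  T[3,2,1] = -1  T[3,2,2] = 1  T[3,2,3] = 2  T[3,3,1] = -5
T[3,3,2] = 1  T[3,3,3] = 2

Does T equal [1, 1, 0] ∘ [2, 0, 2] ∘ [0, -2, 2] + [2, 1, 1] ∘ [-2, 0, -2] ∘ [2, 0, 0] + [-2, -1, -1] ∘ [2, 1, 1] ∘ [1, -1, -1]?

Reconstruct entry (1,1,3) from the claimed factors: Σₗ aₗ[1]bₗ[1]cₗ[3] = (1)·(2)·(2) + (2)·(-2)·(0) + (-2)·(2)·(-1) = 8, but T[1,1,3] = 12. The claim is false.

No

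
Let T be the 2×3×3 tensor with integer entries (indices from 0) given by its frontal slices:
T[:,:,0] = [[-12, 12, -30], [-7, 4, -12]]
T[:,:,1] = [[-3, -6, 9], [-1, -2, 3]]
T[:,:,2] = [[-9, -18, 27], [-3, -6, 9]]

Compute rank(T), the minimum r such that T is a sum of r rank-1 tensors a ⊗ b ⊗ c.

Lower bound: the mode-1 unfolding of T (rows indexed by i, columns by (j,k) = (0,0), (0,1), (0,2), (1,0), (1,1), (1,2), (2,0), (2,1), (2,2)) is [[-12, -3, -9, 12, -6, -18, -30, 9, 27], [-7, -1, -3, 4, -2, -6, -12, 3, 9]].
There the 2×2 minor on rows i ∈ {0, 1}, columns (j,k) ∈ {(0,0), (0,1)} is det [[-12, -3], [-7, -1]] = -9 ≠ 0, so this unfolding has rank ≥ 2; CP rank is at least every unfolding rank, so rank(T) ≥ 2. (Flattening ranks never certify an upper bound on CP rank; for that we must actually write T with 2 rank-1 terms.)
Upper bound — finding two terms. Write S_k = T[:,:,k] for the frontal slices: S₀ = [[-12, 12, -30], [-7, 4, -12]], S₁ = [[-3, -6, 9], [-1, -2, 3]], S₂ = [[-9, -18, 27], [-3, -6, 9]].
If T = a₁ ⊗ b₁ ⊗ c₁ + a₂ ⊗ b₂ ⊗ c₂ then each S_k = c₁[k]·a₁b₁ᵀ + c₂[k]·a₂b₂ᵀ. S₀ and S₁ are linearly independent, so a₁b₁ᵀ and a₂b₂ᵀ must span the same plane of matrices: they are the rank-1 matrices of the form x·S₀ + y·S₁.
The 2×2 minor of x·S₀ + y·S₁ on rows {0,1}, columns {0,1} is 36·x² − 18·xy = 18·(2·x − y)(x), vanishing at (x:y) = (1:2) and (0:1).
M₁ = S₀ + 2·S₁ = [[-18, 0, -12], [-9, 0, -6]] = (-3)·(2, 1)(3, 0, 2)ᵀ and M₂ = S₁ = [[-3, -6, 9], [-1, -2, 3]] = −(3, 1)(1, 2, -3)ᵀ, so take a₁ = (2, 1), b₁ = (3, 0, 2), a₂ = (3, 1), b₂ = (1, 2, -3).
Each slice is an integer combination of E₁ = a₁b₁ᵀ and E₂ = a₂b₂ᵀ: S₀ = −3·E₁ + 2·E₂, S₁ = −E₂, S₂ = −3·E₂; reading off coefficients, c₁ = (-3, 0, 0) and c₂ = (2, -1, -3).
Hence T = (2, 1) ⊗ (3, 0, 2) ⊗ (-3, 0, 0) + (3, 1) ⊗ (1, 2, -3) ⊗ (2, -1, -3), so rank(T) ≤ 2.
These bounds meet, so rank(T) = 2.

2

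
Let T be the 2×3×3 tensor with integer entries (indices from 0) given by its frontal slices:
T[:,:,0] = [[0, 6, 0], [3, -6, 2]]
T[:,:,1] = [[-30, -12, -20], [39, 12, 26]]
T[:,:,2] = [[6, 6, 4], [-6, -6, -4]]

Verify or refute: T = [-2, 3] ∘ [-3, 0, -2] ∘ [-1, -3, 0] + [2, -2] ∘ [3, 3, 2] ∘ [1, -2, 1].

Reconstruct entrywise from the claimed factors. For example, T[1,2,1] = 26 and Σₗ aₗ[1]bₗ[2]cₗ[1] = (3)·(-2)·(-3) + (-2)·(2)·(-2) = 26; checking all 18 entries, every one matches. The claim holds.

Yes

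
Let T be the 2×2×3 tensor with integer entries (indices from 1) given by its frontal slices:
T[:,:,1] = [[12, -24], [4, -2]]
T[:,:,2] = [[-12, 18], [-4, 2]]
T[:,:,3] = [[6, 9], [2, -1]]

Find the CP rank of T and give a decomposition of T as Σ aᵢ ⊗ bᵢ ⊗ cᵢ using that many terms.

Lower bound: the mode-3 unfolding of T (rows indexed by k, columns by (i,j) = (1,1), (1,2), (2,1), (2,2)) is [[12, -24, 4, -2], [-12, 18, -4, 2], [6, 9, 2, -1]].
There the 2×2 minor on rows k ∈ {1, 2}, columns (i,j) ∈ {(1,1), (1,2)} is det [[12, -24], [-12, 18]] = -72 ≠ 0, so this unfolding has rank ≥ 2; CP rank is at least every unfolding rank, so rank(T) ≥ 2. (Flattening ranks never certify an upper bound on CP rank; for that we must actually write T with 2 rank-1 terms.)
Upper bound — finding two terms. Write S_k = T[:,:,k] for the frontal slices: S₁ = [[12, -24], [4, -2]], S₂ = [[-12, 18], [-4, 2]], S₃ = [[6, 9], [2, -1]].
If T = a₁ ⊗ b₁ ⊗ c₁ + a₂ ⊗ b₂ ⊗ c₂ then each S_k = c₁[k]·a₁b₁ᵀ + c₂[k]·a₂b₂ᵀ. S₁ and S₂ are linearly independent, so a₁b₁ᵀ and a₂b₂ᵀ must span the same plane of matrices: they are the rank-1 matrices of the form x·S₁ + y·S₂.
det(x·S₁ + y·S₂) is 72·x² − 120·xy + 48·y² = 24·(3·x − 2·y)(x − y), vanishing at (x:y) = (2:3) and (1:1).
M₁ = 2·S₁ + 3·S₂ = [[-12, 6], [-4, 2]] = (-2)·[3, 1][2, -1]ᵀ and M₂ = S₁ + S₂ = [[0, -6], [0, 0]] = (-6)·[1, 0][0, 1]ᵀ, so take a₁ = [3, 1], b₁ = [2, -1], a₂ = [1, 0], b₂ = [0, 1].
Each slice is an integer combination of E₁ = a₁b₁ᵀ and E₂ = a₂b₂ᵀ: S₁ = 2·E₁ − 18·E₂, S₂ = −2·E₁ + 12·E₂, S₃ = E₁ + 12·E₂; reading off coefficients, c₁ = [2, -2, 1] and c₂ = [-18, 12, 12].
Hence T = [3, 1] ⊗ [2, -1] ⊗ [2, -2, 1] + [1, 0] ⊗ [0, 1] ⊗ [-18, 12, 12], so rank(T) ≤ 2.
These bounds meet, so rank(T) = 2.

rank(T) = 2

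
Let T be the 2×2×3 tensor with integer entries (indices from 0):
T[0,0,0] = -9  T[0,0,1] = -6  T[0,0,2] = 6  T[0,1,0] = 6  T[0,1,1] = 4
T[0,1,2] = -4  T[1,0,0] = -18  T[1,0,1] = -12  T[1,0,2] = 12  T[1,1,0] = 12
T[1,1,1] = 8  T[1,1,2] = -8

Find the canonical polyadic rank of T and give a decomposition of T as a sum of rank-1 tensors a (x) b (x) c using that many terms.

Lower bound: T ≠ 0 (e.g. T[0,0,0] = -9), so rank(T) ≥ 1.
Upper bound: if T = a (x) b (x) c then every fibre of T is a multiple of the corresponding factor, so read the factors off the fibres through the nonzero entry T[0,0,0] = -9.
The mode-1 fibre T[:,0,0] = [-9, -18] gives a = [1, 2] (primitive direction); the mode-2 fibre T[0,:,0] = [-9, 6] gives b = [3, -2]; then c[k] = T[0,0,k] / (a[0]·b[0]) = [-9, -6, 6] / 3 = [-3, -2, 2].
Expanding [1, 2] (x) [3, -2] (x) [-3, -2, 2] reproduces all 12 entries of T, so T = [1, 2] (x) [3, -2] (x) [-3, -2, 2] and rank(T) ≤ 1.
These bounds meet, so rank(T) = 1.
Check entry T[0,0,2] = 6: (1)·(3)·(2) = 6.

rank(T) = 1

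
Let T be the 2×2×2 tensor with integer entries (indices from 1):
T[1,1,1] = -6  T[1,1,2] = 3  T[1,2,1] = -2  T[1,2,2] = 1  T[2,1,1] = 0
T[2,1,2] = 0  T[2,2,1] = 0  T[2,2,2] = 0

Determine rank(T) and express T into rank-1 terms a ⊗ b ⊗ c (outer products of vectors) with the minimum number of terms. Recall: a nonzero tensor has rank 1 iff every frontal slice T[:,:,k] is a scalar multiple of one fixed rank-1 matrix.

rank(T) = 1

Lower bound: T ≠ 0 (e.g. T[1,1,1] = -6), so rank(T) ≥ 1.
Upper bound: if T = a ⊗ b ⊗ c then every fibre of T is a multiple of the corresponding factor, so read the factors off the fibres through the nonzero entry T[1,1,1] = -6.
The mode-1 fibre T[:,1,1] = [-6, 0] gives a = [1, 0] (primitive direction); the mode-2 fibre T[1,:,1] = [-6, -2] gives b = [3, 1]; then c[k] = T[1,1,k] / (a[1]·b[1]) = [-6, 3] / 3 = [-2, 1].
Expanding [1, 0] ⊗ [3, 1] ⊗ [-2, 1] reproduces all 8 entries of T, so T = [1, 0] ⊗ [3, 1] ⊗ [-2, 1] and rank(T) ≤ 1.
These bounds meet, so rank(T) = 1.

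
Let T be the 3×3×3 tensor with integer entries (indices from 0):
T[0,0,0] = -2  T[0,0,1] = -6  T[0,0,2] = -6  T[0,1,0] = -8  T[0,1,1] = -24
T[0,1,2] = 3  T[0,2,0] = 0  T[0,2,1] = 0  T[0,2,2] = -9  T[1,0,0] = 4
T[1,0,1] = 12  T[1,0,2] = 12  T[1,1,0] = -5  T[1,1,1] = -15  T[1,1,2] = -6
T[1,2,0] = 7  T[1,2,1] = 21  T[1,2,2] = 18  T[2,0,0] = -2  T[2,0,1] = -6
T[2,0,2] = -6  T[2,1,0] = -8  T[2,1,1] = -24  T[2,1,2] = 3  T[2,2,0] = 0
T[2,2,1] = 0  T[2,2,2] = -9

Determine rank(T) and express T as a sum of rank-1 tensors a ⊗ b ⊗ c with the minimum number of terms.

Lower bound: in the mode-1 unfolding of T (rows indexed by i, columns by (j,k)) the 2×2 minor on rows i ∈ {0, 1}, columns (j,k) ∈ {(0,0), (1,0)} is det [[-2, -8], [4, -5]] = 42 ≠ 0, so that unfolding has rank ≥ 2 and hence rank(T) ≥ 2 (CP rank is at least every unfolding rank, though it can be larger).
Upper bound: with S_k = T[:,:,k], the two rank-1 terms a₁b₁ᵀ, a₂b₂ᵀ are the rank-1 members of the pencil x·S₀ + y·S₂.
The 2×2 minor of x·S₀ + y·S₂ on rows {0,1}, columns {0,1} is 42·x² + 126·xy = 42·(x + 3·y)(x), vanishing at (x:y) = (3:-1) and (0:1).
M₁ = 3·S₀ − S₂ = [[0, -27, 9], [0, -9, 3], [0, -27, 9]] = (-3)·[3, 1, 3][0, 3, -1]ᵀ and M₂ = S₂ = [[-6, 3, -9], [12, -6, 18], [-6, 3, -9]] = (-3)·[1, -2, 1][2, -1, 3]ᵀ, so take a₁ = [3, 1, 3], b₁ = [0, 3, -1], a₂ = [1, -2, 1], b₂ = [2, -1, 3].
Each slice is an integer combination of E₁ = a₁b₁ᵀ and E₂ = a₂b₂ᵀ: S₀ = −E₁ − E₂, S₁ = −3·E₁ − 3·E₂, S₂ = −3·E₂; reading off coefficients, c₁ = [-1, -3, 0] and c₂ = [-1, -3, -3].
Hence T = [3, 1, 3] ⊗ [0, 3, -1] ⊗ [-1, -3, 0] + [1, -2, 1] ⊗ [2, -1, 3] ⊗ [-1, -3, -3], so rank(T) ≤ 2.
These bounds meet, so rank(T) = 2.

rank(T) = 2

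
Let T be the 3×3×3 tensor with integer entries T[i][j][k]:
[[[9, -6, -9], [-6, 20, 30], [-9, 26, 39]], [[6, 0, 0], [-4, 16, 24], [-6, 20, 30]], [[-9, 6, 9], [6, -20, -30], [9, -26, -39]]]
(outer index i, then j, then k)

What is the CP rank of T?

Lower bound: the mode-3 unfolding of T (rows indexed by k, columns by (i,j) = (0,0), (0,1), (0,2), (1,0), (1,1), (1,2), (2,0), (2,1), (2,2)) is [[9, -6, -9, 6, -4, -6, -9, 6, 9], [-6, 20, 26, 0, 16, 20, 6, -20, -26], [-9, 30, 39, 0, 24, 30, 9, -30, -39]].
There the 2×2 minor on rows k ∈ {0, 1}, columns (i,j) ∈ {(0,0), (0,1)} is det [[9, -6], [-6, 20]] = 144 ≠ 0, so this unfolding has rank ≥ 2; CP rank is at least every unfolding rank, so rank(T) ≥ 2. (This is only a lower bound: in general the CP rank may exceed every unfolding rank, so we still need to exhibit 2 rank-1 terms summing to T.)
Upper bound — finding two terms. Write S_k = T[:,:,k] for the frontal slices: S₀ = [[9, -6, -9], [6, -4, -6], [-9, 6, 9]], S₁ = [[-6, 20, 26], [0, 16, 20], [6, -20, -26]], S₂ = [[-9, 30, 39], [0, 24, 30], [9, -30, -39]].
If T = a₁ (x) b₁ (x) c₁ + a₂ (x) b₂ (x) c₂ then each S_k = c₁[k]·a₁b₁ᵀ + c₂[k]·a₂b₂ᵀ. S₀ and S₁ are linearly independent, so a₁b₁ᵀ and a₂b₂ᵀ must span the same plane of matrices: they are the rank-1 matrices of the form x·S₀ + y·S₁.
The 2×2 minor of x·S₀ + y·S₁ on rows {0,1}, columns {0,1} is 48·xy − 96·y² = 48·(x − 2·y)(y), vanishing at (x:y) = (2:1) and (1:0).
M₁ = 2·S₀ + S₁ = [[12, 8, 8], [12, 8, 8], [-12, -8, -8]] = 4·[1, 1, -1][3, 2, 2]ᵀ and M₂ = S₀ = [[9, -6, -9], [6, -4, -6], [-9, 6, 9]] = [3, 2, -3][3, -2, -3]ᵀ, so take a₁ = [1, 1, -1], b₁ = [3, 2, 2], a₂ = [3, 2, -3], b₂ = [3, -2, -3].
Each slice is an integer combination of E₁ = a₁b₁ᵀ and E₂ = a₂b₂ᵀ: S₀ = E₂, S₁ = 4·E₁ − 2·E₂, S₂ = 6·E₁ − 3·E₂; reading off coefficients, c₁ = [0, 4, 6] and c₂ = [1, -2, -3].
Hence T = [1, 1, -1] (x) [3, 2, 2] (x) [0, 4, 6] + [3, 2, -3] (x) [3, -2, -3] (x) [1, -2, -3], so rank(T) ≤ 2.
These bounds meet, so rank(T) = 2.

2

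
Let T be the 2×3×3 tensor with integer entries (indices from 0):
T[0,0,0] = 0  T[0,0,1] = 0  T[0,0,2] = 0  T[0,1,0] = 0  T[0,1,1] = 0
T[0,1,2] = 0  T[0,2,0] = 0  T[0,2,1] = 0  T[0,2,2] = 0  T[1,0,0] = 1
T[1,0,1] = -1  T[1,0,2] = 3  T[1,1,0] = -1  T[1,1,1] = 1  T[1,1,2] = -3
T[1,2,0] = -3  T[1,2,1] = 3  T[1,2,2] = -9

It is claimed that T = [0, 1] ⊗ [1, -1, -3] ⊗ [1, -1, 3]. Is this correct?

Yes

Reconstruct entrywise from the claimed factors. For example, T[1,0,2] = 3 and Σₗ aₗ[1]bₗ[0]cₗ[2] = (1)·(1)·(3) = 3; checking all 18 entries, every one matches. The claim holds.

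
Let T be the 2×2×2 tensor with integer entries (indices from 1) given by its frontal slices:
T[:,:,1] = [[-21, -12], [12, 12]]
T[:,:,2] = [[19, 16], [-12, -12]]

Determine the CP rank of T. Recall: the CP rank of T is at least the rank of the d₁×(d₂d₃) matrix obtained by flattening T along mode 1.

Lower bound: the mode-3 unfolding of T (rows indexed by k, columns by (i,j) = (1,1), (1,2), (2,1), (2,2)) is [[-21, -12, 12, 12], [19, 16, -12, -12]].
There the 2×2 minor on rows k ∈ {1, 2}, columns (i,j) ∈ {(1,1), (1,2)} is det [[-21, -12], [19, 16]] = -108 ≠ 0, so this unfolding has rank ≥ 2; CP rank is at least every unfolding rank, so rank(T) ≥ 2. (This is only a lower bound: in general the CP rank may exceed every unfolding rank, so we still need to exhibit 2 rank-1 terms summing to T.)
Upper bound — finding two terms. Write S_k = T[:,:,k] for the frontal slices: S₁ = [[-21, -12], [12, 12]], S₂ = [[19, 16], [-12, -12]].
If T = a₁ ∘ b₁ ∘ c₁ + a₂ ∘ b₂ ∘ c₂ then each S_k = c₁[k]·a₁b₁ᵀ + c₂[k]·a₂b₂ᵀ. S₁ and S₂ are linearly independent, so a₁b₁ᵀ and a₂b₂ᵀ must span the same plane of matrices: they are the rank-1 matrices of the form x·S₁ + y·S₂.
det(x·S₁ + y·S₂) is −108·x² + 144·xy − 36·y² = (-36)·(3·x − y)(x − y), vanishing at (x:y) = (1:3) and (1:1).
M₁ = S₁ + 3·S₂ = [[36, 36], [-24, -24]] = 12·[3, -2][1, 1]ᵀ and M₂ = S₁ + S₂ = [[-2, 4], [0, 0]] = (-2)·[1, 0][1, -2]ᵀ, so take a₁ = [3, -2], b₁ = [1, 1], a₂ = [1, 0], b₂ = [1, -2].
Each slice is an integer combination of E₁ = a₁b₁ᵀ and E₂ = a₂b₂ᵀ: S₁ = −6·E₁ − 3·E₂, S₂ = 6·E₁ + E₂; reading off coefficients, c₁ = [-6, 6] and c₂ = [-3, 1].
Hence T = [3, -2] ∘ [1, 1] ∘ [-6, 6] + [1, 0] ∘ [1, -2] ∘ [-3, 1], so rank(T) ≤ 2.
These bounds meet, so rank(T) = 2.

2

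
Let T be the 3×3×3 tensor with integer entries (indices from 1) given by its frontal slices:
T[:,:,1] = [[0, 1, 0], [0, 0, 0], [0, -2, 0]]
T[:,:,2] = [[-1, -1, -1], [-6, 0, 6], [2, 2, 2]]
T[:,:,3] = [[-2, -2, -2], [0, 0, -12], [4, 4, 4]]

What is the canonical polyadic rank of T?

Lower bound: the mode-3 unfolding of T (rows indexed by k, columns by (i,j) = (1,1), (1,2), (1,3), (2,1), (2,2), (2,3), (3,1), (3,2), (3,3)) is [[0, 1, 0, 0, 0, 0, 0, -2, 0], [-1, -1, -1, -6, 0, 6, 2, 2, 2], [-2, -2, -2, 0, 0, -12, 4, 4, 4]].
There the 3×3 minor on rows k ∈ {1, 2, 3}, columns (i,j) ∈ {(1,1), (1,2), (2,1)} is det [[0, 1, 0], [-1, -1, -6], [-2, -2, 0]] = 12 ≠ 0, so this unfolding has rank ≥ 3; CP rank is at least every unfolding rank, so rank(T) ≥ 3. (Flattening ranks never certify an upper bound on CP rank; for that we must actually write T with 3 rank-1 terms.)
Upper bound: T is a sum of 3 rank-1 terms, T = [0, 1, 0] ⊗ [1, 0, -2] ⊗ [0, -4, 4] + [1, 0, -2] ⊗ [0, 1, 0] ⊗ [1, -1, -2] + [1, 2, -2] ⊗ [1, 0, 1] ⊗ [0, -1, -2] (written with every a and b primitive with positive leading entry and the scale carried by c; CP decompositions are not unique, and this one is verified by expanding entrywise), so rank(T) ≤ 3.
These bounds meet, so rank(T) = 3.

3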